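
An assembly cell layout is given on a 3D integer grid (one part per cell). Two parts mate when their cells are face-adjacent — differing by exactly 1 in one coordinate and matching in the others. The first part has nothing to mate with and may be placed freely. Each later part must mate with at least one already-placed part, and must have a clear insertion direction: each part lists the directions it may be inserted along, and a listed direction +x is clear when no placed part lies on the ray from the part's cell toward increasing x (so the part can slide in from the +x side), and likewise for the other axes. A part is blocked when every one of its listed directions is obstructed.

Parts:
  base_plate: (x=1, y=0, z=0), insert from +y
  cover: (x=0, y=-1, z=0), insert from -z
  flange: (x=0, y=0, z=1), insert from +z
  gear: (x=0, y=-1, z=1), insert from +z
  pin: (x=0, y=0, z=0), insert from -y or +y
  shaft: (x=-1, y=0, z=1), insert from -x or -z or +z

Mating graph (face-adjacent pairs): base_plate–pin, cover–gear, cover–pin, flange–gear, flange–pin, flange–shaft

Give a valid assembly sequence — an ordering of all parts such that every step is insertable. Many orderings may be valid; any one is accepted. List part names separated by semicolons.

1. pin@(0, 0, 0) [-y clear] — {pin}
2. cover@(0, -1, 0) [-z clear] — {cover, pin}
3. flange@(0, 0, 1) [+z clear] — {cover, flange, pin}
4. shaft@(-1, 0, 1) [-x clear] — {cover, flange, pin, shaft}
5. gear@(0, -1, 1) [+z clear] — {cover, flange, gear, pin, shaft}
6. base_plate@(1, 0, 0) [+y clear] — {base_plate, cover, flange, gear, pin, shaft}

pin; cover; flange; shaft; gear; base_plate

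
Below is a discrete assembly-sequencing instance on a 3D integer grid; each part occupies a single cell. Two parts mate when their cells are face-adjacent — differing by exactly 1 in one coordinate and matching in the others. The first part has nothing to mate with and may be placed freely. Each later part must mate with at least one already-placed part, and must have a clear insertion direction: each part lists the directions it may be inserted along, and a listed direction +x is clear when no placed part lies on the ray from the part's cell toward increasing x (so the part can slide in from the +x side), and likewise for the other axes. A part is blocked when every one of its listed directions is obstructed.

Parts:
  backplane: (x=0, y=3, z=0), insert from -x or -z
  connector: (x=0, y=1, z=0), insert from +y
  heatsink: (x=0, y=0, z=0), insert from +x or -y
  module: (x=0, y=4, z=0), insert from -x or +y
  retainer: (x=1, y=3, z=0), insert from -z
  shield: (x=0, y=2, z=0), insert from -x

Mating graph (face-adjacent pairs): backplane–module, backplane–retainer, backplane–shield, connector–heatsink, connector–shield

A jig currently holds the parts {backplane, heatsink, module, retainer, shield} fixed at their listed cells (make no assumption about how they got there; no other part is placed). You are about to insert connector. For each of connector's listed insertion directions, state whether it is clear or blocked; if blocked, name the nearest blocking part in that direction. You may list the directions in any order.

+y: nearest on ray is shield@(0, 2, 0) ⇒ blocked

+y: blocked by shield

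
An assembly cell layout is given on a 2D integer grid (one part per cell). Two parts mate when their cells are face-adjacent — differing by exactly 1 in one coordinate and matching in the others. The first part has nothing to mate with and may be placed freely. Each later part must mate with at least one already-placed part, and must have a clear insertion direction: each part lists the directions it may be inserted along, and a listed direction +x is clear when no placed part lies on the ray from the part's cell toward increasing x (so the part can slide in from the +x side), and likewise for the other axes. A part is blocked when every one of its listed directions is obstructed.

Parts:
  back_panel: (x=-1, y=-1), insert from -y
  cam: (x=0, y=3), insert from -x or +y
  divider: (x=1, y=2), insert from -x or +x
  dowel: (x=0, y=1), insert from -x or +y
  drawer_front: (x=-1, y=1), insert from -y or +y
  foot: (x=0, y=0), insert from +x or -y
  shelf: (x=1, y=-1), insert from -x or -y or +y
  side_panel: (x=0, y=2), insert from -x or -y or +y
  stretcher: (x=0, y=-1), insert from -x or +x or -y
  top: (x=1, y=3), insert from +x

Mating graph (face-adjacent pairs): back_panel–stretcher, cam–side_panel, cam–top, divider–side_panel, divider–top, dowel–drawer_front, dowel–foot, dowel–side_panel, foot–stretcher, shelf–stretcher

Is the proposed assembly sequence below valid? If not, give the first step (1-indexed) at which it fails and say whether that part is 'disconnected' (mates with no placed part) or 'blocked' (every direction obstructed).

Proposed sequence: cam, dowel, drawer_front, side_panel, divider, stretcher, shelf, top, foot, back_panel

1. cam@(0, 3) [-x clear] — {cam}
2. dowel@(0, 1) — no placed neighbour ⇒ disconnected

Invalid at step 2 (disconnected)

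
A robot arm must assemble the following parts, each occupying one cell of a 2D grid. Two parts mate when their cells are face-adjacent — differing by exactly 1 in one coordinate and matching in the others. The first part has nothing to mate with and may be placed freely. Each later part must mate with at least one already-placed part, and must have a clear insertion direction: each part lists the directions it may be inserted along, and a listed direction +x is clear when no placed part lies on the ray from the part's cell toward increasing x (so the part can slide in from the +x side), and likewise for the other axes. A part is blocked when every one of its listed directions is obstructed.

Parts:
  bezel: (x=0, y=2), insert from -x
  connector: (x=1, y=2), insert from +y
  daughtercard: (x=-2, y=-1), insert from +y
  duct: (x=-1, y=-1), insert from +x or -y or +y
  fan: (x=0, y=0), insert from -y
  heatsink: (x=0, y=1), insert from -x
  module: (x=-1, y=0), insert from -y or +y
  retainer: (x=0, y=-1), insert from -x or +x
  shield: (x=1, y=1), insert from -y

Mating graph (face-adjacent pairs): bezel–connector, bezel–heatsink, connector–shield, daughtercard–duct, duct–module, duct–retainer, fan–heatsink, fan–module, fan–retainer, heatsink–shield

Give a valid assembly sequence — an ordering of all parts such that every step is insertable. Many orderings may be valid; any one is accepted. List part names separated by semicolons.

duct; module; fan; heatsink; shield; bezel; connector; retainer; daughtercard

1. duct@(-1, -1) [+x clear] — {duct}
2. module@(-1, 0) [+y clear] — {duct, module}
3. fan@(0, 0) [-y clear] — {duct, fan, module}
4. heatsink@(0, 1) [-x clear] — {duct, fan, heatsink, module}
5. shield@(1, 1) [-y clear] — {duct, fan, heatsink, module, shield}
6. bezel@(0, 2) [-x clear] — {bezel, duct, fan, heatsink, module, shield}
7. connector@(1, 2) [+y clear] — {bezel, connector, duct, fan, heatsink, module, shield}
8. retainer@(0, -1) [+x clear] — {bezel, connector, duct, fan, heatsink, module, retainer, shield}
9. daughtercard@(-2, -1) [+y clear] — {bezel, connector, daughtercard, duct, fan, heatsink, module, retainer, shield}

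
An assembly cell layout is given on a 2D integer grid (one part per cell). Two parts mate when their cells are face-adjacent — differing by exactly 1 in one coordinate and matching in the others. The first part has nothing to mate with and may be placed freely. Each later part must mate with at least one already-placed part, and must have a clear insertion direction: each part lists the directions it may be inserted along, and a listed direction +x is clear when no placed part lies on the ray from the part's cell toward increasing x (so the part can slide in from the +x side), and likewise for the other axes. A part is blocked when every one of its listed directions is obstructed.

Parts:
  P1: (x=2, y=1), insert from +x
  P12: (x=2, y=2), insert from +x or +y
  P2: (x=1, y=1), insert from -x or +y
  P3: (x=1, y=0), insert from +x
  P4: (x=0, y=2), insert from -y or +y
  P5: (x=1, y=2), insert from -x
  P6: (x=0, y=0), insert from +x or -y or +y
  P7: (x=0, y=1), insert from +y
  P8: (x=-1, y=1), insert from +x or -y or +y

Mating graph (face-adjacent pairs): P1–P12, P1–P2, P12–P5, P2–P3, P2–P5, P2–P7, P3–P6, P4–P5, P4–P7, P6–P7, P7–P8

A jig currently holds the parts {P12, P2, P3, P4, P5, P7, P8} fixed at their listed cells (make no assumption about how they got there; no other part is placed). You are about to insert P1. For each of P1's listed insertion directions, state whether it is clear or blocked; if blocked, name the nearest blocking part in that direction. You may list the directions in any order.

+x: ray from P1(2, 1) has no placed part ⇒ clear

+x: clear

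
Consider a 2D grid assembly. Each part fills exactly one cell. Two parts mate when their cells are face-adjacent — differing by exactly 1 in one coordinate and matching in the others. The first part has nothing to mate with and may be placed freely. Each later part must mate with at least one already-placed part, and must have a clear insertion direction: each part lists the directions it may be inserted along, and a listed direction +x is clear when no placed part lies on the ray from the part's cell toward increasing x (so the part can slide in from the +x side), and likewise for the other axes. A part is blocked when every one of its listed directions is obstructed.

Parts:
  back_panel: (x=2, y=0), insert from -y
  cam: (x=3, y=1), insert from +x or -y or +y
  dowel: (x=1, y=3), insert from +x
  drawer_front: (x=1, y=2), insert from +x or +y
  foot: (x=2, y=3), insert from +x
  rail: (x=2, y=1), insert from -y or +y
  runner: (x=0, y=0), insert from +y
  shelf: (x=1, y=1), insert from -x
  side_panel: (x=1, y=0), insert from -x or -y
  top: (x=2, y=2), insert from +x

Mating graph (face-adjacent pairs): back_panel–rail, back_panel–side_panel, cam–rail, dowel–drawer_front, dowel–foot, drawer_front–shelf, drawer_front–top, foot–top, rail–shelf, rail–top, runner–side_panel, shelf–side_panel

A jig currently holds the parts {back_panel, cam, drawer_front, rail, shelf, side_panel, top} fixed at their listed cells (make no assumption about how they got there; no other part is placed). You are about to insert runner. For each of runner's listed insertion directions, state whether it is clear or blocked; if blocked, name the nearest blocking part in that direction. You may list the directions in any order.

+y: ray from runner(0, 0) has no placed part ⇒ clear

+y: clear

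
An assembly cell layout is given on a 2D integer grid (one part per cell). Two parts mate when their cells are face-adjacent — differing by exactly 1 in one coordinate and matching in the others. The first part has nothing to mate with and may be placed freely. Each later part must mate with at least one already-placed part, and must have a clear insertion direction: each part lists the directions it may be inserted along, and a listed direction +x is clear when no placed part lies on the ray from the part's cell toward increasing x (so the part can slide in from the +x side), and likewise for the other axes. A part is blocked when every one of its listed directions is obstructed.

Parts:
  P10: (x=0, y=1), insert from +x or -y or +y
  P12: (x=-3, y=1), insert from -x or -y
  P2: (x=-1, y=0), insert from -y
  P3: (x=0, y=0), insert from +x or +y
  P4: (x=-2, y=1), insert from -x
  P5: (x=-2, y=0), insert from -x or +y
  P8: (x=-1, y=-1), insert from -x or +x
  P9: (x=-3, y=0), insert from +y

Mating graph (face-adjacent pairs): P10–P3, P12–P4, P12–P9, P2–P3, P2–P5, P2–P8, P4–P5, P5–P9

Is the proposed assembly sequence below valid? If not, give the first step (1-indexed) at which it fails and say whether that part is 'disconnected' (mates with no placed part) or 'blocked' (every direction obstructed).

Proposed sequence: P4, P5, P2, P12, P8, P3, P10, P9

1. P4@(-2, 1) [-x clear] — {P4}
2. P5@(-2, 0) [-x clear] — {P4, P5}
3. P2@(-1, 0) [-y clear] — {P2, P4, P5}
4. P12@(-3, 1) [-x clear] — {P12, P2, P4, P5}
5. P8@(-1, -1) [-x clear] — {P12, P2, P4, P5, P8}
6. P3@(0, 0) [+x clear] — {P12, P2, P3, P4, P5, P8}
7. P10@(0, 1) [+x clear] — {P10, P12, P2, P3, P4, P5, P8}
8. P9@(-3, 0) — +y all obstructed ⇒ blocked

Invalid at step 8 (blocked)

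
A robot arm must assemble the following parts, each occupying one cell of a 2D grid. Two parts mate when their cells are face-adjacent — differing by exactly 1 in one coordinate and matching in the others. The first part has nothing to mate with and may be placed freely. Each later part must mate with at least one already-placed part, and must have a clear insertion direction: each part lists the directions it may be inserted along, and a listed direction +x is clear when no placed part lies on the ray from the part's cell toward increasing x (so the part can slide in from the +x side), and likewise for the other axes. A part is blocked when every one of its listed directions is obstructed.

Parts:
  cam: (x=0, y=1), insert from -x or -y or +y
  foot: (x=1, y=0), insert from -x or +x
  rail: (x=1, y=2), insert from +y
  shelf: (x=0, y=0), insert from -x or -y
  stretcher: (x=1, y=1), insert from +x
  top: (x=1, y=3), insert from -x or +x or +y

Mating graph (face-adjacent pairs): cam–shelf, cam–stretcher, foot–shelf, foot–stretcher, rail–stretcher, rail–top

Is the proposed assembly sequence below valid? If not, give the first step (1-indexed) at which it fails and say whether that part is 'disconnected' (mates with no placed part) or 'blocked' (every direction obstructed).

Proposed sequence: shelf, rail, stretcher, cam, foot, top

Invalid at step 2 (disconnected)

1. shelf@(0, 0) [-x clear] — {shelf}
2. rail@(1, 2) — no placed neighbour ⇒ disconnected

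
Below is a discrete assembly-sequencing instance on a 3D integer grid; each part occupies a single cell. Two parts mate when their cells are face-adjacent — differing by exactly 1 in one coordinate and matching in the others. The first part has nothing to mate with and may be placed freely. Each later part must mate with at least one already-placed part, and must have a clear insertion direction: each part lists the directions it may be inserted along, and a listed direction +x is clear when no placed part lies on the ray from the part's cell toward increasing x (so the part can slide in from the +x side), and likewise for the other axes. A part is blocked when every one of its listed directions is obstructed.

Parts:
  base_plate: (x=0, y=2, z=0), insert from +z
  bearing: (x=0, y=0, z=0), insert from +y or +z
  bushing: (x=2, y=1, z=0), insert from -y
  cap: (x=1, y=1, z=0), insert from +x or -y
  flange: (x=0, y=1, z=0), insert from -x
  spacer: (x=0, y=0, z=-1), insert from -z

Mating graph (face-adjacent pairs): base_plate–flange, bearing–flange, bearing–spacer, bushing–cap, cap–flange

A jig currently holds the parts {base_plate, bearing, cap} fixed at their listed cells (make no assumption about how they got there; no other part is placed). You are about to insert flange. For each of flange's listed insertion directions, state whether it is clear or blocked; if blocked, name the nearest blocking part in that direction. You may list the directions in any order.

-x: ray from flange(0, 1, 0) has no placed part ⇒ clear

-x: clear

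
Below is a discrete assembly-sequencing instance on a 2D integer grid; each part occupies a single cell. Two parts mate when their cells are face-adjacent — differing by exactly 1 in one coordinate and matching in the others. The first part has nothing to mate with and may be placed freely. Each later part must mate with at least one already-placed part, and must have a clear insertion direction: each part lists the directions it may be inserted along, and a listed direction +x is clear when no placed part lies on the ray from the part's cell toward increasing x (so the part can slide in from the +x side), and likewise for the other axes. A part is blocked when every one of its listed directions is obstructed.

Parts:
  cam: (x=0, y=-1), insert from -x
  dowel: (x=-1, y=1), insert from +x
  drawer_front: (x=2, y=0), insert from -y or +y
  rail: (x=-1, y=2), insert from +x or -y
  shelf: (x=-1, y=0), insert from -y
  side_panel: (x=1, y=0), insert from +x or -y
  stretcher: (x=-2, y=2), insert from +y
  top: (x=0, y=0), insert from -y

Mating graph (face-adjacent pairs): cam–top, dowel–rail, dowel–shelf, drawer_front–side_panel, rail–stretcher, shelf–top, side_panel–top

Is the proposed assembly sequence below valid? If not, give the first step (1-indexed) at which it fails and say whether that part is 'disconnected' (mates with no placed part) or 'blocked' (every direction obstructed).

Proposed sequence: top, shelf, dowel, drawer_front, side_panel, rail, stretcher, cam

Invalid at step 4 (disconnected)

1. top@(0, 0) [-y clear] — {top}
2. shelf@(-1, 0) [-y clear] — {shelf, top}
3. dowel@(-1, 1) [+x clear] — {dowel, shelf, top}
4. drawer_front@(2, 0) — no placed neighbour ⇒ disconnected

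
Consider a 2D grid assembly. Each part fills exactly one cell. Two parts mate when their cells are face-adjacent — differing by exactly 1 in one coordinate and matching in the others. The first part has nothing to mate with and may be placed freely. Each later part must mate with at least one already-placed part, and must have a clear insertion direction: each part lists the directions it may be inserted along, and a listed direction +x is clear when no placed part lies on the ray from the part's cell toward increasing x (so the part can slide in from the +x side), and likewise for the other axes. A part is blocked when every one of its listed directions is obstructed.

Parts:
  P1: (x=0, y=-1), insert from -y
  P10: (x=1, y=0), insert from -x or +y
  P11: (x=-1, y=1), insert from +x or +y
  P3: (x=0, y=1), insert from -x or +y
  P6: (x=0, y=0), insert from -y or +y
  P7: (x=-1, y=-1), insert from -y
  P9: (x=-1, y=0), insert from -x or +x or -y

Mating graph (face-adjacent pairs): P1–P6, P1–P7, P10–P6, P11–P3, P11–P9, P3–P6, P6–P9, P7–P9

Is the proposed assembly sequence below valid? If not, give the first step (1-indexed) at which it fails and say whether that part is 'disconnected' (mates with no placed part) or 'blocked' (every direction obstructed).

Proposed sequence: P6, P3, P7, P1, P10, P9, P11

1. P6@(0, 0) [-y clear] — {P6}
2. P3@(0, 1) [-x clear] — {P3, P6}
3. P7@(-1, -1) — no placed neighbour ⇒ disconnected

Invalid at step 3 (disconnected)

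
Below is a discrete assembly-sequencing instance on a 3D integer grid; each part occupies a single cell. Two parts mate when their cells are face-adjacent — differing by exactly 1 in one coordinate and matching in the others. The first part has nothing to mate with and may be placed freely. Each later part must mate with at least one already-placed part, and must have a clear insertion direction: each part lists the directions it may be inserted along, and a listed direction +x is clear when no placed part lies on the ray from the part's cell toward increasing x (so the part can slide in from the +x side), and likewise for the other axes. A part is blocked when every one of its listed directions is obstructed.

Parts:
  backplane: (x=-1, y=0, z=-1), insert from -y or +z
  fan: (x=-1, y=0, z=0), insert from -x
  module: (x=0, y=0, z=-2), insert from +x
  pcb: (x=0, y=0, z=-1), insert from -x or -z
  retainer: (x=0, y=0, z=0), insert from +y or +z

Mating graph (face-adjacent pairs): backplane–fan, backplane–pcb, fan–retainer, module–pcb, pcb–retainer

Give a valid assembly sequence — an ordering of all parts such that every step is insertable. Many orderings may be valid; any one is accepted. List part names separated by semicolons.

1. pcb@(0, 0, -1) [-x clear] — {pcb}
2. retainer@(0, 0, 0) [+y clear] — {pcb, retainer}
3. module@(0, 0, -2) [+x clear] — {module, pcb, retainer}
4. backplane@(-1, 0, -1) [-y clear] — {backplane, module, pcb, retainer}
5. fan@(-1, 0, 0) [-x clear] — {backplane, fan, module, pcb, retainer}

pcb; retainer; module; backplane; fan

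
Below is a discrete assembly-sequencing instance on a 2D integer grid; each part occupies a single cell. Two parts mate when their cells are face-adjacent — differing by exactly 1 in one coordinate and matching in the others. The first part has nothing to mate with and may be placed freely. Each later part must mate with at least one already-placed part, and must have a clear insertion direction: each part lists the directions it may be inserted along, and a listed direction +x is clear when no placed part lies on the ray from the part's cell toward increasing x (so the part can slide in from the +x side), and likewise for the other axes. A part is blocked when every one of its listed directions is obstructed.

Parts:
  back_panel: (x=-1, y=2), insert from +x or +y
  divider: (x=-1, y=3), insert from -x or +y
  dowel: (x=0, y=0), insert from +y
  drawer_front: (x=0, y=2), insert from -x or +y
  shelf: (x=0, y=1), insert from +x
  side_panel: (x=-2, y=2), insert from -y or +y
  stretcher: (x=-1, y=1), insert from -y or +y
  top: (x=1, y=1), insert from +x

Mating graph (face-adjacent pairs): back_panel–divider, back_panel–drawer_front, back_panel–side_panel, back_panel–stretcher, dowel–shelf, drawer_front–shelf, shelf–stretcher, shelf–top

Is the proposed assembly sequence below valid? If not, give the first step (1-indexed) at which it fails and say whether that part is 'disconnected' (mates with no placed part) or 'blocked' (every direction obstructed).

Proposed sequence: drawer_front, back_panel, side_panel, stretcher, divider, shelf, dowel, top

1. drawer_front@(0, 2) [-x clear] — {drawer_front}
2. back_panel@(-1, 2) [+y clear] — {back_panel, drawer_front}
3. side_panel@(-2, 2) [-y clear] — {back_panel, drawer_front, side_panel}
4. stretcher@(-1, 1) [-y clear] — {back_panel, drawer_front, side_panel, stretcher}
5. divider@(-1, 3) [-x clear] — {back_panel, divider, drawer_front, side_panel, stretcher}
6. shelf@(0, 1) [+x clear] — {back_panel, divider, drawer_front, shelf, side_panel, stretcher}
7. dowel@(0, 0) — +y all obstructed ⇒ blocked

Invalid at step 7 (blocked)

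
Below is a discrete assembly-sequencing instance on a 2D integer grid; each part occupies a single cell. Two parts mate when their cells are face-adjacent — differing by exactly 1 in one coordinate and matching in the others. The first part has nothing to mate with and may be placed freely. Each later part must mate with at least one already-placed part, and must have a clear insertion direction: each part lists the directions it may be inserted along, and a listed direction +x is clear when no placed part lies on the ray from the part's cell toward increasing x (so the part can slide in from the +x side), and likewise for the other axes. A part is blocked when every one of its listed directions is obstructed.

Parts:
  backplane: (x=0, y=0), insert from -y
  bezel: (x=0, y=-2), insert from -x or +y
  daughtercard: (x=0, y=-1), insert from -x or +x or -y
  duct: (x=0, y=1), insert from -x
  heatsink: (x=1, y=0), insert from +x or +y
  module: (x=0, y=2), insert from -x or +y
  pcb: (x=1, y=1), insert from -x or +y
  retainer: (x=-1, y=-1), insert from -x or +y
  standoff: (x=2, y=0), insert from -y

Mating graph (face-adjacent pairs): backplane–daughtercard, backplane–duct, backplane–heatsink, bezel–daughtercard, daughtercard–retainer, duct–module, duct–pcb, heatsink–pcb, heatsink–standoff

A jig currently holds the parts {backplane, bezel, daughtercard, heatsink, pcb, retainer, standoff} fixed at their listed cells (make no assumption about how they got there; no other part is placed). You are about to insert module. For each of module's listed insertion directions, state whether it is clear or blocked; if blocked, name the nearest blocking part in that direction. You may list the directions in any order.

+y: clear; -x: clear

-x: ray from module(0, 2) has no placed part ⇒ clear
+y: ray from module(0, 2) has no placed part ⇒ clear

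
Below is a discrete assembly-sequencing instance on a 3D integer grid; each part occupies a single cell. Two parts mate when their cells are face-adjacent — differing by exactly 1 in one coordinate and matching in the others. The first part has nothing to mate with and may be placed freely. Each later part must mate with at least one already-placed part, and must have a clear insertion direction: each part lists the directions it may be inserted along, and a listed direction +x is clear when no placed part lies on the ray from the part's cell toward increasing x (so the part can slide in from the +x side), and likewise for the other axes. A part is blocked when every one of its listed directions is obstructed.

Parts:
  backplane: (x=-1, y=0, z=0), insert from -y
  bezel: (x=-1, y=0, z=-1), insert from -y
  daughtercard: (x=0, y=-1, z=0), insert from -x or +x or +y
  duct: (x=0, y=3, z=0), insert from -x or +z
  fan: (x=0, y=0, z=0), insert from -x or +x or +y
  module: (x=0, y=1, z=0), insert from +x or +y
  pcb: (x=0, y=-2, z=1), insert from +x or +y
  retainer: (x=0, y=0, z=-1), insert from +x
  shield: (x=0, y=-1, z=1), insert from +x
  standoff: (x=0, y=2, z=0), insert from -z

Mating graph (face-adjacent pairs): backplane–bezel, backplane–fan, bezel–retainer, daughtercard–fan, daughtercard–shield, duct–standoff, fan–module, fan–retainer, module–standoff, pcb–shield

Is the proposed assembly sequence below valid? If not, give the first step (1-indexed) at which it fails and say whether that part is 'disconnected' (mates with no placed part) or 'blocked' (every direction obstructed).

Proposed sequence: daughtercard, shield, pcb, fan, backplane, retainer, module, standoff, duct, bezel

1. daughtercard@(0, -1, 0) [-x clear] — {daughtercard}
2. shield@(0, -1, 1) [+x clear] — {daughtercard, shield}
3. pcb@(0, -2, 1) [+x clear] — {daughtercard, pcb, shield}
4. fan@(0, 0, 0) [-x clear] — {daughtercard, fan, pcb, shield}
5. backplane@(-1, 0, 0) [-y clear] — {backplane, daughtercard, fan, pcb, shield}
6. retainer@(0, 0, -1) [+x clear] — {backplane, daughtercard, fan, pcb, retainer, shield}
7. module@(0, 1, 0) [+x clear] — {backplane, daughtercard, fan, module, pcb, retainer, shield}
8. standoff@(0, 2, 0) [-z clear] — {backplane, daughtercard, fan, module, pcb, retainer, shield, standoff}
9. duct@(0, 3, 0) [-x clear] — {backplane, daughtercard, duct, fan, module, pcb, retainer, shield, standoff}
10. bezel@(-1, 0, -1) [-y clear] — {backplane, bezel, daughtercard, duct, fan, module, pcb, retainer, shield, standoff}

Valid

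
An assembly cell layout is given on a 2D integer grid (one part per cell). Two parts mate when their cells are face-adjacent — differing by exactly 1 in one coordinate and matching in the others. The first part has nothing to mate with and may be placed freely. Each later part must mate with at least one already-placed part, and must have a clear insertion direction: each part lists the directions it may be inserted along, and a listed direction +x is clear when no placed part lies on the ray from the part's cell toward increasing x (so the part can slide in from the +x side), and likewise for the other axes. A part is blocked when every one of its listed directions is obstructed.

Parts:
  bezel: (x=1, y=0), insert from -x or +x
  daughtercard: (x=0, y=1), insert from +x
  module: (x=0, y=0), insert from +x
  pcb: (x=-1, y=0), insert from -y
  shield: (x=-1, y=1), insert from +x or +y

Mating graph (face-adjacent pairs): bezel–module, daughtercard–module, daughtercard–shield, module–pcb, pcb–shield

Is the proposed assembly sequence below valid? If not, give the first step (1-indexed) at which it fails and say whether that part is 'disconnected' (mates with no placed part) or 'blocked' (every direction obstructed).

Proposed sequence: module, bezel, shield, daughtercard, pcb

1. module@(0, 0) [+x clear] — {module}
2. bezel@(1, 0) [+x clear] — {bezel, module}
3. shield@(-1, 1) — no placed neighbour ⇒ disconnected

Invalid at step 3 (disconnected)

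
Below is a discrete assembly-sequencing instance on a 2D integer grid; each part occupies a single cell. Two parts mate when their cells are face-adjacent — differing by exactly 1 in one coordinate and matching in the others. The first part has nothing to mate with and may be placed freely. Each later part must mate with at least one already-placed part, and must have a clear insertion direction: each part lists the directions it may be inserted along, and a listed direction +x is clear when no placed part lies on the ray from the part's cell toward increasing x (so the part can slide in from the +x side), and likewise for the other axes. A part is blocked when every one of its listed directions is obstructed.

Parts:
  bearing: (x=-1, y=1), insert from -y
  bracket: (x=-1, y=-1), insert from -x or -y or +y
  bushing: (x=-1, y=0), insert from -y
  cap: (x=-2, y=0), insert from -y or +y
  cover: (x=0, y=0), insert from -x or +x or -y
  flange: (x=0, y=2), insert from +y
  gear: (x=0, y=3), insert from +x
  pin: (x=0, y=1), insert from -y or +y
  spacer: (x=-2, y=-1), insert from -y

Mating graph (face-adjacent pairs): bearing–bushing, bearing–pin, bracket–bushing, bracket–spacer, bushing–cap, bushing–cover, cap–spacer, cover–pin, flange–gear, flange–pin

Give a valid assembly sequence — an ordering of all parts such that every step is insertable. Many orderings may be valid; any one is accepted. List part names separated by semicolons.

pin; bearing; bushing; cap; spacer; flange; bracket; gear; cover

1. pin@(0, 1) [-y clear] — {pin}
2. bearing@(-1, 1) [-y clear] — {bearing, pin}
3. bushing@(-1, 0) [-y clear] — {bearing, bushing, pin}
4. cap@(-2, 0) [-y clear] — {bearing, bushing, cap, pin}
5. spacer@(-2, -1) [-y clear] — {bearing, bushing, cap, pin, spacer}
6. flange@(0, 2) [+y clear] — {bearing, bushing, cap, flange, pin, spacer}
7. bracket@(-1, -1) [-y clear] — {bearing, bracket, bushing, cap, flange, pin, spacer}
8. gear@(0, 3) [+x clear] — {bearing, bracket, bushing, cap, flange, gear, pin, spacer}
9. cover@(0, 0) [+x clear] — {bearing, bracket, bushing, cap, cover, flange, gear, pin, spacer}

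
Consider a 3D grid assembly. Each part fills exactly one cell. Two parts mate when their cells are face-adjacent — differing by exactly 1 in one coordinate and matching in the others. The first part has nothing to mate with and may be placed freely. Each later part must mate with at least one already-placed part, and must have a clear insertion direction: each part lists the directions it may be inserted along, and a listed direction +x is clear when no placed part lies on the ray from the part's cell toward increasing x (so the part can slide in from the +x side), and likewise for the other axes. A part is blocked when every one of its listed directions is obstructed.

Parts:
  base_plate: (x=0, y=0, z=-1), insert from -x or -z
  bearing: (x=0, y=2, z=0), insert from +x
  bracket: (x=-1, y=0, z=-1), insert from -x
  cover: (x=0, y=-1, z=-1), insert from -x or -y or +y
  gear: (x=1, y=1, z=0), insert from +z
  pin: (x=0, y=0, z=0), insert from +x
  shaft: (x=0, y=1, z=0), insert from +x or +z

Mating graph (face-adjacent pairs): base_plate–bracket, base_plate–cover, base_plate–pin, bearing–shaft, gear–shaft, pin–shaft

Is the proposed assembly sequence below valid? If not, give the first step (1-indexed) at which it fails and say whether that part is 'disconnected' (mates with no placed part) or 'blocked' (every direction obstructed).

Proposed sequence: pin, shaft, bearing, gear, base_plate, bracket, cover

1. pin@(0, 0, 0) [+x clear] — {pin}
2. shaft@(0, 1, 0) [+x clear] — {pin, shaft}
3. bearing@(0, 2, 0) [+x clear] — {bearing, pin, shaft}
4. gear@(1, 1, 0) [+z clear] — {bearing, gear, pin, shaft}
5. base_plate@(0, 0, -1) [-x clear] — {base_plate, bearing, gear, pin, shaft}
6. bracket@(-1, 0, -1) [-x clear] — {base_plate, bearing, bracket, gear, pin, shaft}
7. cover@(0, -1, -1) [-x clear] — {base_plate, bearing, bracket, cover, gear, pin, shaft}

Valid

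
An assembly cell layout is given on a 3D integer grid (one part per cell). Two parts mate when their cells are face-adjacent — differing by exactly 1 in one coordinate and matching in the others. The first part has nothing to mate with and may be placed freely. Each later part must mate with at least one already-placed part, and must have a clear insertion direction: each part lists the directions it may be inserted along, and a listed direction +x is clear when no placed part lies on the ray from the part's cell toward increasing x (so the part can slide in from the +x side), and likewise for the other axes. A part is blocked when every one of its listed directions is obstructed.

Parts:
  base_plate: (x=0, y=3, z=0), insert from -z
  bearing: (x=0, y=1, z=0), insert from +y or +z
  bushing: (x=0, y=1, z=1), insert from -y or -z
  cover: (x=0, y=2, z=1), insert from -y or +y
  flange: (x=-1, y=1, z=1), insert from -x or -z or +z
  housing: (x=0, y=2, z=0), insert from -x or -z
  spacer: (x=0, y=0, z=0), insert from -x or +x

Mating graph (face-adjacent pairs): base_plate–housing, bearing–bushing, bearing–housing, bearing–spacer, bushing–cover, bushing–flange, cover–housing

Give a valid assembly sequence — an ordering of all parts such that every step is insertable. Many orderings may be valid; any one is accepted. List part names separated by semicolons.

1. housing@(0, 2, 0) [-x clear] — {housing}
2. bearing@(0, 1, 0) [+z clear] — {bearing, housing}
3. cover@(0, 2, 1) [-y clear] — {bearing, cover, housing}
4. bushing@(0, 1, 1) [-y clear] — {bearing, bushing, cover, housing}
5. spacer@(0, 0, 0) [-x clear] — {bearing, bushing, cover, housing, spacer}
6. base_plate@(0, 3, 0) [-z clear] — {base_plate, bearing, bushing, cover, housing, spacer}
7. flange@(-1, 1, 1) [-x clear] — {base_plate, bearing, bushing, cover, flange, housing, spacer}

housing; bearing; cover; bushing; spacer; base_plate; flange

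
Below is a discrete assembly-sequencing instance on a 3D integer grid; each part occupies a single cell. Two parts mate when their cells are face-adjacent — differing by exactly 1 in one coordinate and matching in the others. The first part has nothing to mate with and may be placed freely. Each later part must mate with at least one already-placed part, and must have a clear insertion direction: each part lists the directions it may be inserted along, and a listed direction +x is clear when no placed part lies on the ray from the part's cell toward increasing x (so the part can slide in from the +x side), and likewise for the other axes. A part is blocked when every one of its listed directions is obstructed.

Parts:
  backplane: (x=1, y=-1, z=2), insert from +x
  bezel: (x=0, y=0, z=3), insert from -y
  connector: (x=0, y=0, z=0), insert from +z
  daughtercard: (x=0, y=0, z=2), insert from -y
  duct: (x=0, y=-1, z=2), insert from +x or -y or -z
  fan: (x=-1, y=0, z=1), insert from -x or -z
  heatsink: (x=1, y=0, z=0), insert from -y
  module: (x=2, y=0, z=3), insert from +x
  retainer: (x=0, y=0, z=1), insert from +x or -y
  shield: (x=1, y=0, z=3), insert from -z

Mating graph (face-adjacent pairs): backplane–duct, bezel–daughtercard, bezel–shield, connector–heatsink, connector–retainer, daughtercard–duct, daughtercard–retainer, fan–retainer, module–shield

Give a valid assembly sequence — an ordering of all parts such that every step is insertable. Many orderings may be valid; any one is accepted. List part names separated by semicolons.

1. connector@(0, 0, 0) [+z clear] — {connector}
2. retainer@(0, 0, 1) [+x clear] — {connector, retainer}
3. daughtercard@(0, 0, 2) [-y clear] — {connector, daughtercard, retainer}
4. bezel@(0, 0, 3) [-y clear] — {bezel, connector, daughtercard, retainer}
5. shield@(1, 0, 3) [-z clear] — {bezel, connector, daughtercard, retainer, shield}
6. heatsink@(1, 0, 0) [-y clear] — {bezel, connector, daughtercard, heatsink, retainer, shield}
7. fan@(-1, 0, 1) [-x clear] — {bezel, connector, daughtercard, fan, heatsink, retainer, shield}
8. module@(2, 0, 3) [+x clear] — {bezel, connector, daughtercard, fan, heatsink, module, retainer, shield}
9. duct@(0, -1, 2) [+x clear] — {bezel, connector, daughtercard, duct, fan, heatsink, module, retainer, shield}
10. backplane@(1, -1, 2) [+x clear] — {backplane, bezel, connector, daughtercard, duct, fan, heatsink, module, retainer, shield}

connector; retainer; daughtercard; bezel; shield; heatsink; fan; module; duct; backplane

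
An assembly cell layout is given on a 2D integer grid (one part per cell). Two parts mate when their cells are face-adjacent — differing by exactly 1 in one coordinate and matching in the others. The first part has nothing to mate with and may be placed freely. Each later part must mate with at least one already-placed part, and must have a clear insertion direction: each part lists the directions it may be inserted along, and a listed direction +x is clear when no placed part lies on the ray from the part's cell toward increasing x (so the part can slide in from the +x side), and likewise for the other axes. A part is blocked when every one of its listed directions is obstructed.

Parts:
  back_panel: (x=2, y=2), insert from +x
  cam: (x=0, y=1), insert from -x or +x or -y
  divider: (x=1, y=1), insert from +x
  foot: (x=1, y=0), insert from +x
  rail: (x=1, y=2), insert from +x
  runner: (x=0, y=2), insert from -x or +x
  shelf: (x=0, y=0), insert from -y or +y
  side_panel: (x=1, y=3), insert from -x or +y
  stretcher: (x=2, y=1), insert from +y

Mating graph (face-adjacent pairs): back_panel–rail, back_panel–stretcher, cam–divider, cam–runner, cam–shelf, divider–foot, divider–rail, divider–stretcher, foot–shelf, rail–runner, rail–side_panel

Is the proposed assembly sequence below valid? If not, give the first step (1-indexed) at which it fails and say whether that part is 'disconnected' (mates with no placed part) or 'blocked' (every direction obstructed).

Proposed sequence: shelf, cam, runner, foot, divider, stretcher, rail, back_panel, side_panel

Valid

1. shelf@(0, 0) [-y clear] — {shelf}
2. cam@(0, 1) [-x clear] — {cam, shelf}
3. runner@(0, 2) [-x clear] — {cam, runner, shelf}
4. foot@(1, 0) [+x clear] — {cam, foot, runner, shelf}
5. divider@(1, 1) [+x clear] — {cam, divider, foot, runner, shelf}
6. stretcher@(2, 1) [+y clear] — {cam, divider, foot, runner, shelf, stretcher}
7. rail@(1, 2) [+x clear] — {cam, divider, foot, rail, runner, shelf, stretcher}
8. back_panel@(2, 2) [+x clear] — {back_panel, cam, divider, foot, rail, runner, shelf, stretcher}
9. side_panel@(1, 3) [-x clear] — {back_panel, cam, divider, foot, rail, runner, shelf, side_panel, stretcher}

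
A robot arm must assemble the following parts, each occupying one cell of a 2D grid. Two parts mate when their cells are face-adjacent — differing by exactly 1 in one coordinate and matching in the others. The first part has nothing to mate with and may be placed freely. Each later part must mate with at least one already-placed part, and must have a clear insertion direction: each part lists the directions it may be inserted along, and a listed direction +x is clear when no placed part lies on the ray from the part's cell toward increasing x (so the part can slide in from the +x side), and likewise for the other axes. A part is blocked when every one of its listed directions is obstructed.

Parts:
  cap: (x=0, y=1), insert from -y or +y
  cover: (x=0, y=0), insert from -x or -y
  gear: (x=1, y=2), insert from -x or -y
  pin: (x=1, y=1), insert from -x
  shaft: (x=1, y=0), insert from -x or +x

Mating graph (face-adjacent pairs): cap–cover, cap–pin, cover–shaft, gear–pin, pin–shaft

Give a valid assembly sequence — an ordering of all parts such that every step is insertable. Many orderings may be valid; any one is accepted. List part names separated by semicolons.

1. cover@(0, 0) [-x clear] — {cover}
2. shaft@(1, 0) [+x clear] — {cover, shaft}
3. pin@(1, 1) [-x clear] — {cover, pin, shaft}
4. cap@(0, 1) [+y clear] — {cap, cover, pin, shaft}
5. gear@(1, 2) [-x clear] — {cap, cover, gear, pin, shaft}

cover; shaft; pin; cap; gear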